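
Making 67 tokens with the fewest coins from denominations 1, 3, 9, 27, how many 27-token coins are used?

2

67 − 2×27→13 − 1×9→4 − 1×3→1 − 1×1→0
Count of 27: 2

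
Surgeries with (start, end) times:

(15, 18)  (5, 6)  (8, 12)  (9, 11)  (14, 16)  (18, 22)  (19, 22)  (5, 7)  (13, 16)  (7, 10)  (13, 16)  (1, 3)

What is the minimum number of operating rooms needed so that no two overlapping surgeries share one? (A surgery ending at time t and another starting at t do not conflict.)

4

Count concurrent intervals with a sweep; the peak is the room count.
starts: [1, 5, 5, 7, 8, 9, 13, 13, 14, 15, 18, 19]
ends:   [3, 6, 7, 10, 11, 12, 16, 16, 16, 18, 22, 22]
s1→1 e3→0 s5→1 s5→2 e6→1 e7→0 s7→1 s8→2 s9→3 e10→2 e11→1 e12→0 s13→1 s13→2 s14→3 s15→4  — peak 4.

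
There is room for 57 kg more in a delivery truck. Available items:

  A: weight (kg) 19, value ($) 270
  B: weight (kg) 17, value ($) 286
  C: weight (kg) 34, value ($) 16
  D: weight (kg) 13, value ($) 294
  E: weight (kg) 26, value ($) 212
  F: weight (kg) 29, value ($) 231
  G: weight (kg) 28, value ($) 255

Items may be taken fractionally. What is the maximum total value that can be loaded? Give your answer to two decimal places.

922.86

Sort by value per unit weight and fill in that order.
Ratios (sorted): D 22.62, B 16.82, A 14.21, G 9.11, E 8.15, F 7.97, C 0.47
take D (13 @ 294); take B (17 @ 286); take A (19 @ 270); take 8/28 of G → 72.86. Capacity used 57/57.
Total value = 922.86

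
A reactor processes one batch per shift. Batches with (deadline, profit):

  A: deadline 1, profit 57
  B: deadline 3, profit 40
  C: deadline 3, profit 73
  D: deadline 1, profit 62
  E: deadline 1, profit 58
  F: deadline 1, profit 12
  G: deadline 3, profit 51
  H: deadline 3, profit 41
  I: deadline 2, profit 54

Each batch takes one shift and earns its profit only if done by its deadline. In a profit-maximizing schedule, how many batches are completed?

Sort by profit descending; place each in the latest free slot ≤ its deadline.
Profit order: C=73 D=62 E=58 A=57 I=54 G=51 H=41 B=40 F=12
Assign: C→slot 3, D→slot 1, E skipped, A skipped, I→slot 2, G skipped, H skipped, B skipped, F skipped.
Slots: [1:D] [2:I] [3:C]
3 of 9 scheduled.

3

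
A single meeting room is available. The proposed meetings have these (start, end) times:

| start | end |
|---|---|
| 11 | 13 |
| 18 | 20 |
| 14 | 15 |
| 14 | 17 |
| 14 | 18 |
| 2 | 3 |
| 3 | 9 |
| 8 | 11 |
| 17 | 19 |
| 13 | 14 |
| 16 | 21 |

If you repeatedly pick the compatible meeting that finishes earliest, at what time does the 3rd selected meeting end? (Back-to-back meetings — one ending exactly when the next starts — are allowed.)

By end time: (2,3), (3,9), (8,11), (11,13), (13,14), (14,15), (14,17), (14,18), (17,19), (18,20), (16,21).
Pick (2,3); next start ≥ 3 → (3,9); next start ≥ 9 → (11,13); next start ≥ 13 → (13,14); next start ≥ 14 → (14,15); next start ≥ 15 → (17,19).
Selected: (2,3) (3,9) (11,13) (13,14) (14,15) (17,19)

13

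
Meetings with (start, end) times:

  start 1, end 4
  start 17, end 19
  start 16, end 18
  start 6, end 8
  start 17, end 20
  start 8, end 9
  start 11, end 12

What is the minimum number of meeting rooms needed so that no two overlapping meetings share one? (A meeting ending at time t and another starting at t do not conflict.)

3

The answer is the maximum number of intervals overlapping at any instant.
starts: [1, 6, 8, 11, 16, 17, 17]
ends:   [4, 8, 9, 12, 18, 19, 20]
s1→1 e4→0 s6→1 e8→0 s8→1 e9→0 s11→1 e12→0 s16→1 s17→2 s17→3  — peak 3.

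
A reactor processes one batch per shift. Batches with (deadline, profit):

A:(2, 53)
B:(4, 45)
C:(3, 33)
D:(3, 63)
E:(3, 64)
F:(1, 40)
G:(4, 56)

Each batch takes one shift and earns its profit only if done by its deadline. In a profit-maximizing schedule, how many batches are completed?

Take jobs in profit order; each goes to the latest open slot no later than its deadline.
Profit order: E=64 D=63 G=56 A=53 B=45 F=40 C=33
Assign: E→slot 3, D→slot 2, G→slot 4, A→slot 1, B skipped, F skipped, C skipped.
Slots: [1:A] [2:D] [3:E] [4:G]
4 of 7 scheduled.

4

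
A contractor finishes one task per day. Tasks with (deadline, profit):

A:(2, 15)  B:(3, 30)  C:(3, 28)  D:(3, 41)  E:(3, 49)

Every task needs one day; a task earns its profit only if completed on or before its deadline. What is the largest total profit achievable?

120

By profit: E(d3,49), D(d3,41), B(d3,30), C(d3,28), A(d2,15)
E→slot 3; D→slot 2; B→slot 1; C skipped; A skipped.
Profit = 30 + 41 + 49 = 120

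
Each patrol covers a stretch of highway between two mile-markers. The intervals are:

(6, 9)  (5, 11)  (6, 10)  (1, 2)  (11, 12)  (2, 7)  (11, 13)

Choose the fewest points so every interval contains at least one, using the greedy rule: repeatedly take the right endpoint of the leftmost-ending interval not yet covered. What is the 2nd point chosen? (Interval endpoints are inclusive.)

Process intervals by earliest right end; each time one isn't hit yet, stab at its right endpoint.
By right end: [1,2]  [2,7]  [6,9]  [6,10]  [5,11]  [11,12]  [11,13]
[1,2] uncovered → point at 2; [6,9] uncovered → point at 9; [11,12] uncovered → point at 12.
Points: 2, 9, 12 (3 total).

9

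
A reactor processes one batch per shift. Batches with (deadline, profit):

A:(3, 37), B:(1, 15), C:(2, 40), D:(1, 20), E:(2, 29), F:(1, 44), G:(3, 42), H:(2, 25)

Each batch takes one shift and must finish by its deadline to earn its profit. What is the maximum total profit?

126

Profit order: F=44 G=42 C=40 A=37 E=29 H=25 D=20 B=15
Assign: F→slot 1, G→slot 3, C→slot 2, A skipped, E skipped, H skipped, D skipped, B skipped.
Slots: [1:F] [2:C] [3:G]
Profit = 44 + 40 + 42 = 126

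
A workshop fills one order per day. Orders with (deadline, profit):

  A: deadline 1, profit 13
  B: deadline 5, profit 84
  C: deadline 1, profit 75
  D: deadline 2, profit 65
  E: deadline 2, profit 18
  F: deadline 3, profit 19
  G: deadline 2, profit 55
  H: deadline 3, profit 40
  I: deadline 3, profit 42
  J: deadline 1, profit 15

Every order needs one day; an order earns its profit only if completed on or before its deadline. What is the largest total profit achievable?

266

Sort by profit descending; place each in the latest free slot ≤ its deadline.
By profit: B(d5,84), C(d1,75), D(d2,65), G(d2,55), I(d3,42), H(d3,40), F(d3,19), E(d2,18), J(d1,15), A(d1,13)
B→slot 5; C→slot 1; D→slot 2; G skipped; I→slot 3; H skipped; F skipped; E skipped; J skipped; A skipped.
Profit = 75 + 65 + 42 + 84 = 266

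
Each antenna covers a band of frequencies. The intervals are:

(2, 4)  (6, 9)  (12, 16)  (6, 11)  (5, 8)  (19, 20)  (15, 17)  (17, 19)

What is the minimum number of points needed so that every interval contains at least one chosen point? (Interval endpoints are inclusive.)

4

Sort by right endpoint; whenever an interval is uncovered, place a point at its right end.
By right end: [2,4]  [5,8]  [6,9]  [6,11]  [12,16]  [15,17]  [17,19]  [19,20]
[2,4] uncovered → point at 4; [5,8] uncovered → point at 8; [12,16] uncovered → point at 16; [17,19] uncovered → point at 19.
Points: 4, 8, 16, 19 (4 total).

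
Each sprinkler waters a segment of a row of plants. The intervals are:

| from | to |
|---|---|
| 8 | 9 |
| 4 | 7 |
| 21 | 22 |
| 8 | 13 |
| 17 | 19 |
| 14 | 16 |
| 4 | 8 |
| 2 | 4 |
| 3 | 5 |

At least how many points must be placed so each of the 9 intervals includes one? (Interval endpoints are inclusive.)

5

Process intervals by earliest right end; each time one isn't hit yet, stab at its right endpoint.
Sorted: [2,4] [3,5] [4,7] [4,8] [8,9] [8,13] [14,16] [17,19] [21,22]
{[2,4],[3,5],[4,7],[4,8]} hit by 4; {[8,9],[8,13]} hit by 9; {[14,16]} hit by 16; {[17,19]} hit by 19; {[21,22]} hit by 22.
Points: 4, 9, 16, 19, 22 (5 total).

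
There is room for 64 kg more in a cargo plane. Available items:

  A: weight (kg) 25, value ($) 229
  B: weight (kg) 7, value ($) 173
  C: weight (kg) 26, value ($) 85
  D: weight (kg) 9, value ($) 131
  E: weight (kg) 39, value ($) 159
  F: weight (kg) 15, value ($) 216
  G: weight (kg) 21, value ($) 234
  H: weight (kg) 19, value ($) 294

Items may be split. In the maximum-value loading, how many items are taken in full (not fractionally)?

Order: B (173/7=24.71) > H (294/19=15.47) > D (131/9=14.56) > F (216/15=14.40) > G (234/21=11.14) > A (229/25=9.16) > E (159/39=4.08) > C (85/26=3.27)
Fill: take B (7 @ 173) → take H (19 @ 294) → take D (9 @ 131) → take F (15 @ 216) → take 14/21 of G → 156.00; 64/64 used.
4 item(s) taken whole; one partial (take 14/21 of G).

4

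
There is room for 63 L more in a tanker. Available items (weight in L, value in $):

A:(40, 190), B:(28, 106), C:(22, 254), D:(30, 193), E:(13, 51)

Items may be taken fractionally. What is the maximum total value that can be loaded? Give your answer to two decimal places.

Sort by value per unit weight and fill in that order.
Order: C (254/22=11.55) > D (193/30=6.43) > A (190/40=4.75) > E (51/13=3.92) > B (106/28=3.79)
Fill: take C (22 @ 254) → take D (30 @ 193) → take 11/40 of A → 52.25; 63/63 used.
Total value = 499.25

499.25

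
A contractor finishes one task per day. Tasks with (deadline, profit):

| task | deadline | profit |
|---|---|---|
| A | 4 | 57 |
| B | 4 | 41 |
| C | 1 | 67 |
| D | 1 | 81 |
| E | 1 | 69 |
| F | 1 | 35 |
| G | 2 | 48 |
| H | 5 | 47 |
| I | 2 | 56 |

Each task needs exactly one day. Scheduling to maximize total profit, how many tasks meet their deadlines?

5

Sort by profit descending; place each in the latest free slot ≤ its deadline.
By profit: D(d1,81), E(d1,69), C(d1,67), A(d4,57), I(d2,56), G(d2,48), H(d5,47), B(d4,41), F(d1,35)
D→slot 1; E skipped; C skipped; A→slot 4; I→slot 2; G skipped; H→slot 5; B→slot 3; F skipped.
5 of 9 scheduled.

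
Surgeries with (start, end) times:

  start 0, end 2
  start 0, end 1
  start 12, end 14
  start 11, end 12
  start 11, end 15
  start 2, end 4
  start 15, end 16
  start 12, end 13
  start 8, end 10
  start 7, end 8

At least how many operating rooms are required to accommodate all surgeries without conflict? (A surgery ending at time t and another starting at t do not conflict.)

Count concurrent intervals with a sweep; the peak is the room count.
Events (time:±→running): 0:+→1 0:+→2 1:-→1 2:-→0 2:+→1 4:-→0 7:+→1 8:-→0 8:+→1 10:-→0 11:+→1 11:+→2 12:-→1 12:+→2 12:+→3 … peak 3.

3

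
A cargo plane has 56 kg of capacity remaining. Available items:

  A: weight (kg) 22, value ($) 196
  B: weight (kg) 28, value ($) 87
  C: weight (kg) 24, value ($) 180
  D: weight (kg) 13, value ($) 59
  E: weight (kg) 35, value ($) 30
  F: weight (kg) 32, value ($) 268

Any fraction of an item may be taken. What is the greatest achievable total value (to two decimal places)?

479.00

Order: A (196/22=8.91) > F (268/32=8.38) > C (180/24=7.50) > D (59/13=4.54) > B (87/28=3.11) > E (30/35=0.86)
Fill: take A (22 @ 196) → take F (32 @ 268) → take 2/24 of C → 15.00; 56/56 used.
Total value = 479.00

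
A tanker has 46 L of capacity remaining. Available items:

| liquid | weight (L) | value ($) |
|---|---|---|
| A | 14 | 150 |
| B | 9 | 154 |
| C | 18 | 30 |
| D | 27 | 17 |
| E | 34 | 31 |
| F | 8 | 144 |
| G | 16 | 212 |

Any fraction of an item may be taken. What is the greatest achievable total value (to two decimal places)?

649.29

Order: F (144/8=18.00) > B (154/9=17.11) > G (212/16=13.25) > A (150/14=10.71) > C (30/18=1.67) > E (31/34=0.91) > D (17/27=0.63)
Fill: take F (8 @ 144) → take B (9 @ 154) → take G (16 @ 212) → take 13/14 of A → 139.29; 46/46 used.
Total value = 649.29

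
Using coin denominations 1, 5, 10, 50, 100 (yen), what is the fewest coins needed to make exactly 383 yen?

10

383 = 3×100 + 1×50 + 3×10 + 3×1
Total coins = 3 + 1 + 3 + 3 = 10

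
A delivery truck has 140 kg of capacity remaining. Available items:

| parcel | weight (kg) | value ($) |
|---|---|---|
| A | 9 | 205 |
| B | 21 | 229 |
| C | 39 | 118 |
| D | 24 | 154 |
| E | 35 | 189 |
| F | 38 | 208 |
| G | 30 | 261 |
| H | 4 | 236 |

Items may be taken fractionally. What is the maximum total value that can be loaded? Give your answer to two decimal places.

1368.60

Greedy by value/weight ratio, highest first.
Ratios (sorted): H 59.00, A 22.78, B 10.90, G 8.70, D 6.42, F 5.47, E 5.40, C 3.03
take H (4 @ 236); take A (9 @ 205); take B (21 @ 229); take G (30 @ 261); take D (24 @ 154); take F (38 @ 208); take 14/35 of E → 75.60. Capacity used 140/140.
Total value = 1368.60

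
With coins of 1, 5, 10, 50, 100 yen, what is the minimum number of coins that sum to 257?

6

Greedy: take as many of the largest coin as possible, then repeat with the remainder.
257 − 2×100→57 − 1×50→7 − 1×5→2 − 2×1→0
Total coins = 2 + 1 + 1 + 2 = 6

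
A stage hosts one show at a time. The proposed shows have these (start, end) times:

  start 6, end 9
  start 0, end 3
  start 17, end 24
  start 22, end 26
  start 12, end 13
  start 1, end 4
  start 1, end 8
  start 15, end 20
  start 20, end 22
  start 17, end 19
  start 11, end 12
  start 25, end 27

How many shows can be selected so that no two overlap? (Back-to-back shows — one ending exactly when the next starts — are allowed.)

7

By end time: (0,3), (1,4), (1,8), (6,9), (11,12), (12,13), (17,19), (15,20), (20,22), (17,24), (22,26), (25,27).
Pick (0,3); next start ≥ 3 → (6,9); next start ≥ 9 → (11,12); next start ≥ 12 → (12,13); next start ≥ 13 → (17,19); next start ≥ 19 → (20,22); next start ≥ 22 → (22,26).
Selected 7 shows.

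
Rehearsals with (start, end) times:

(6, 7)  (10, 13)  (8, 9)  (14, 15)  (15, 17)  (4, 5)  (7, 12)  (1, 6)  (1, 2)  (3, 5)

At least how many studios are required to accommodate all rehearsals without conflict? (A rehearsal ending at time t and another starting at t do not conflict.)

3

The answer is the maximum number of intervals overlapping at any instant.
Events (time:±→running): 1:+→1 1:+→2 2:-→1 3:+→2 4:+→3 … peak 3.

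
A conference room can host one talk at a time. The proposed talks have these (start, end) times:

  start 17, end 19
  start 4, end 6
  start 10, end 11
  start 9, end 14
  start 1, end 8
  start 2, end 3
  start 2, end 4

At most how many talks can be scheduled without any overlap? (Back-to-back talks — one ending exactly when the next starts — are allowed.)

Sort by end time and greedily take each interval whose start is ≥ the last chosen end.
Sorted by end: (2,3)  (2,4)  (4,6)  (1,8)  (10,11)  (9,14)  (17,19)
take (2,3); take (4,6); take (10,11); take (17,19).
Selected 4 talks.

4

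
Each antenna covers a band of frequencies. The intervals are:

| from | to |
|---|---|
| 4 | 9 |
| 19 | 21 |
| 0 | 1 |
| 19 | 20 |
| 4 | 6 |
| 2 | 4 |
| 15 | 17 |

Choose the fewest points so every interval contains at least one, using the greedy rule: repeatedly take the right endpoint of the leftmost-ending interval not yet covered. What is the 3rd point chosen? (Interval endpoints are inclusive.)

Sort by right endpoint; whenever an interval is uncovered, place a point at its right end.
By right end: [0,1]  [2,4]  [4,6]  [4,9]  [15,17]  [19,20]  [19,21]
[0,1] uncovered → point at 1; [2,4] uncovered → point at 4; [15,17] uncovered → point at 17; [19,20] uncovered → point at 20.
Points: 1, 4, 17, 20 (4 total).

17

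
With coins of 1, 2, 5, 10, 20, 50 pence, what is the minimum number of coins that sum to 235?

7

Use the largest denomination that fits, subtract, and repeat.
235 = 4×50 + 1×20 + 1×10 + 1×5
Total coins = 4 + 1 + 1 + 1 = 7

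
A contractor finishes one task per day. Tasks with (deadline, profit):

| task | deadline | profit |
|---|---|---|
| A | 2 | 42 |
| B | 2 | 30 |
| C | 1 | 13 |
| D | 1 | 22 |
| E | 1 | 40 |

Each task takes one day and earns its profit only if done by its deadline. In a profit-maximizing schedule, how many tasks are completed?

Take jobs in profit order; each goes to the latest open slot no later than its deadline.
By profit: A(d2,42), E(d1,40), B(d2,30), D(d1,22), C(d1,13)
A→slot 2; E→slot 1; B skipped; D skipped; C skipped.
2 of 5 scheduled.

2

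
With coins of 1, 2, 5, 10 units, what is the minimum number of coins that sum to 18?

18 = 1×10 + 1×5 + 1×2 + 1×1
Total coins = 1 + 1 + 1 + 1 = 4

4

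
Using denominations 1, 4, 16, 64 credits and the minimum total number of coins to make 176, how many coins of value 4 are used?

0

176 − 2×64→48 − 3×16→0
Count of 4: 0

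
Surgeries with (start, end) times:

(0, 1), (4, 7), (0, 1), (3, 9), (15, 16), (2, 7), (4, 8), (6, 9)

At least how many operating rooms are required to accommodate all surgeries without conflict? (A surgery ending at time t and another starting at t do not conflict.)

The answer is the maximum number of intervals overlapping at any instant.
Events (time:±→running): 0:+→1 0:+→2 1:-→1 1:-→0 2:+→1 3:+→2 4:+→3 4:+→4 6:+→5 … peak 5.

5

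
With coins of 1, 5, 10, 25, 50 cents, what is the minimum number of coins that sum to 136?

5

Use the largest denomination that fits, subtract, and repeat.
136 − 2×50→36 − 1×25→11 − 1×10→1 − 1×1→0
Total coins = 2 + 1 + 1 + 1 = 5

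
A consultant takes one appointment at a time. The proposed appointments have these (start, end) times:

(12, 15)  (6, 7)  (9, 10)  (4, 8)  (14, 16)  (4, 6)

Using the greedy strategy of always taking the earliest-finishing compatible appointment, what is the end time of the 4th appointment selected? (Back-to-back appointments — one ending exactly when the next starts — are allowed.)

15

Sorted by end: (4,6)  (6,7)  (4,8)  (9,10)  (12,15)  (14,16)
take (4,6); take (6,7); take (9,10); take (12,15); skip (14,16).
Selected: (4,6) (6,7) (9,10) (12,15)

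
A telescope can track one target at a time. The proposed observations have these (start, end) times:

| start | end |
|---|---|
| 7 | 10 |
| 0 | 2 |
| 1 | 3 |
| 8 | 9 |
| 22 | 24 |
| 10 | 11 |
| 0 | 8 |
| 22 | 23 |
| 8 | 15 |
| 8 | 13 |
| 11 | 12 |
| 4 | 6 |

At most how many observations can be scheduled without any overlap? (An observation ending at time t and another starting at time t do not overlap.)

Greedy by earliest finish: after sorting by end time, pick each interval compatible with the last pick.
Sorted by end: (0,2)  (1,3)  (4,6)  (0,8)  (8,9)  (7,10)  (10,11)  (11,12)  (8,13)  (8,15)  (22,23)  (22,24)
take (0,2); skip (1,3); take (4,6); take (8,9); take (10,11); take (11,12); take (22,23).
Selected 6 observations.

6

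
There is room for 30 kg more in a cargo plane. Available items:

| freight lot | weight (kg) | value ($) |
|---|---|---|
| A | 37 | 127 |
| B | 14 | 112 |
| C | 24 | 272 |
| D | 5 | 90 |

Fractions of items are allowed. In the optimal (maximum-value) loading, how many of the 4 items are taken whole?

2

Ratios (sorted): D 18.00, C 11.33, B 8.00, A 3.43
take D (5 @ 90); take C (24 @ 272); take 1/14 of B → 8.00. Capacity used 30/30.
2 item(s) taken whole; one partial (take 1/14 of B).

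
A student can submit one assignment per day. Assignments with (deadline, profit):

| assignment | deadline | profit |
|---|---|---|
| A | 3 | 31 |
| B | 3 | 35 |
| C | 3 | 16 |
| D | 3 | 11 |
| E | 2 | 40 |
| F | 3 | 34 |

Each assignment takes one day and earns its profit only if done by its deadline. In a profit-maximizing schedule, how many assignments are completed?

3

Profit order: E=40 B=35 F=34 A=31 C=16 D=11
Assign: E→slot 2, B→slot 3, F→slot 1, A skipped, C skipped, D skipped.
Slots: [1:F] [2:E] [3:B]
3 of 6 scheduled.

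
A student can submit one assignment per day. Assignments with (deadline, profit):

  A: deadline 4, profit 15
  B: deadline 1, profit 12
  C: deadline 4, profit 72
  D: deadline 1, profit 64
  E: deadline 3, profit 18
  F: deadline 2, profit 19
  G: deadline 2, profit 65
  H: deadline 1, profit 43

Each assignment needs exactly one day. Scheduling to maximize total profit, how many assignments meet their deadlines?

By profit: C(d4,72), G(d2,65), D(d1,64), H(d1,43), F(d2,19), E(d3,18), A(d4,15), B(d1,12)
C→slot 4; G→slot 2; D→slot 1; H skipped; F skipped; E→slot 3; A skipped; B skipped.
4 of 8 scheduled.

4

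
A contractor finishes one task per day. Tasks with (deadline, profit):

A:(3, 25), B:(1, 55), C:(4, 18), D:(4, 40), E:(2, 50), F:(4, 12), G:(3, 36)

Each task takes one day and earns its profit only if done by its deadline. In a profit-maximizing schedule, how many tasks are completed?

4

Profit order: B=55 E=50 D=40 G=36 A=25 C=18 F=12
Assign: B→slot 1, E→slot 2, D→slot 4, G→slot 3, A skipped, C skipped, F skipped.
Slots: [1:B] [2:E] [3:G] [4:D]
4 of 7 scheduled.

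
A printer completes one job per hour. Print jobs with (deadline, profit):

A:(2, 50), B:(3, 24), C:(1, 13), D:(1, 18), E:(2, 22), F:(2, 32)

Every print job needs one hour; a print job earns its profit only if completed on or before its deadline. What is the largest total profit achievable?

106

Sort by profit descending; place each in the latest free slot ≤ its deadline.
Profit order: A=50 F=32 B=24 E=22 D=18 C=13
Assign: A→slot 2, F→slot 1, B→slot 3, E skipped, D skipped, C skipped.
Slots: [1:F] [2:A] [3:B]
Profit = 32 + 50 + 24 = 106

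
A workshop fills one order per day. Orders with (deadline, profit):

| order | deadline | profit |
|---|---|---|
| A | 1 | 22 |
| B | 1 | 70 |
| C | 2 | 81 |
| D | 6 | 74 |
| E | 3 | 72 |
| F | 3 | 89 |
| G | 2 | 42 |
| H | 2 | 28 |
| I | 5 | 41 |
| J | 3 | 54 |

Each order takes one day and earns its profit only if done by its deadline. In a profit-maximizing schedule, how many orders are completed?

5

Sort by profit descending; place each in the latest free slot ≤ its deadline.
Profit order: F=89 C=81 D=74 E=72 B=70 J=54 G=42 I=41 H=28 A=22
Assign: F→slot 3, C→slot 2, D→slot 6, E→slot 1, B skipped, J skipped, G skipped, I→slot 5, H skipped, A skipped.
Slots: [1:E] [2:C] [3:F] [5:I] [6:D]
5 of 10 scheduled.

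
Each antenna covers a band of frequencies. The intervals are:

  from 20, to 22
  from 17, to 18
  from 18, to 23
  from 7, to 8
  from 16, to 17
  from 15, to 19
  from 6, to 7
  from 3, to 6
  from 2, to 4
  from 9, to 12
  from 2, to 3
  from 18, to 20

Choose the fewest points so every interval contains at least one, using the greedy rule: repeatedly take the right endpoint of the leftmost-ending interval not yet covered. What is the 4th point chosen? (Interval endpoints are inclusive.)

17

Sorted: [2,3] [2,4] [3,6] [6,7] [7,8] [9,12] [16,17] [17,18] [15,19] [18,20] [20,22] [18,23]
{[2,3],[2,4],[3,6]} hit by 3; {[6,7],[7,8]} hit by 7; {[9,12]} hit by 12; {[16,17],[17,18],[15,19]} hit by 17; {[18,20],[20,22],[18,23]} hit by 20.
Points: 3, 7, 12, 17, 20 (5 total).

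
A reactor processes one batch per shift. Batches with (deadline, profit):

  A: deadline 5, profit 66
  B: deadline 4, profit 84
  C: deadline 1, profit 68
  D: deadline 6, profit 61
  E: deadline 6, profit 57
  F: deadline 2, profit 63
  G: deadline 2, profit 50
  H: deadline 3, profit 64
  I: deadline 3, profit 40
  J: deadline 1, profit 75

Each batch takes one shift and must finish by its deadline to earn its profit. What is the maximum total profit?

Sort by profit descending; place each in the latest free slot ≤ its deadline.
Profit order: B=84 J=75 C=68 A=66 H=64 F=63 D=61 E=57 G=50 I=40
Assign: B→slot 4, J→slot 1, C skipped, A→slot 5, H→slot 3, F→slot 2, D→slot 6, E skipped, G skipped, I skipped.
Slots: [1:J] [2:F] [3:H] [4:B] [5:A] [6:D]
Profit = 75 + 63 + 64 + 84 + 66 + 61 = 413

413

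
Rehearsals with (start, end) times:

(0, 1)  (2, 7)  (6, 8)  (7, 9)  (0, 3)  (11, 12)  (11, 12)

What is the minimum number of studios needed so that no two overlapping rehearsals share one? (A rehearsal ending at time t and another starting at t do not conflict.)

The answer is the maximum number of intervals overlapping at any instant.
starts: [0, 0, 2, 6, 7, 11, 11]
ends:   [1, 3, 7, 8, 9, 12, 12]
s0→1 s0→2  — peak 2.

2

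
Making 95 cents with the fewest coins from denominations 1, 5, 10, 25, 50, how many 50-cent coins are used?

95 = 1×50 + 1×25 + 2×10
Count of 50: 1

1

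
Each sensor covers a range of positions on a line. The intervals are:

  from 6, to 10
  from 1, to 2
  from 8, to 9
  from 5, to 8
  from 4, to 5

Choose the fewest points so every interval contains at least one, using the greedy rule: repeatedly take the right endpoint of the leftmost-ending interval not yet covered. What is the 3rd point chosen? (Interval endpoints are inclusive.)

9

Process intervals by earliest right end; each time one isn't hit yet, stab at its right endpoint.
Sorted: [1,2] [4,5] [5,8] [8,9] [6,10]
{[1,2]} hit by 2; {[4,5],[5,8]} hit by 5; {[8,9],[6,10]} hit by 9.
Points: 2, 5, 9 (3 total).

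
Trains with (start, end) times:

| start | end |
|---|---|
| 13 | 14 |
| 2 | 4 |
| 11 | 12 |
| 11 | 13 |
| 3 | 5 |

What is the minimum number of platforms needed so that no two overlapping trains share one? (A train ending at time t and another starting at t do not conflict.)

2

Events (time:±→running): 2:+→1 3:+→2 … peak 2.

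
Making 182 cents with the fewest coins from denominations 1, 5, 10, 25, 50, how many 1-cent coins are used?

182 = 3×50 + 1×25 + 1×5 + 2×1
Count of 1: 2

2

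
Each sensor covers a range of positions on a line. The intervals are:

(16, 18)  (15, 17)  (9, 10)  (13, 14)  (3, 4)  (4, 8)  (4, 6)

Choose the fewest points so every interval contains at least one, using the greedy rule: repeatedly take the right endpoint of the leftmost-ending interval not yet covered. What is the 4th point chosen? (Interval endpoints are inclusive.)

17

Sorted: [3,4] [4,6] [4,8] [9,10] [13,14] [15,17] [16,18]
{[3,4],[4,6],[4,8]} hit by 4; {[9,10]} hit by 10; {[13,14]} hit by 14; {[15,17],[16,18]} hit by 17.
Points: 4, 10, 14, 17 (4 total).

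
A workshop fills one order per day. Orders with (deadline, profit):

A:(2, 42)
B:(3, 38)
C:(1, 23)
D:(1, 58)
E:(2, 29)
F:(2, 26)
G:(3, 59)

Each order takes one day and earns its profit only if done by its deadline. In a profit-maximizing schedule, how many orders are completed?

Sort by profit descending; place each in the latest free slot ≤ its deadline.
Profit order: G=59 D=58 A=42 B=38 E=29 F=26 C=23
Assign: G→slot 3, D→slot 1, A→slot 2, B skipped, E skipped, F skipped, C skipped.
Slots: [1:D] [2:A] [3:G]
3 of 7 scheduled.

3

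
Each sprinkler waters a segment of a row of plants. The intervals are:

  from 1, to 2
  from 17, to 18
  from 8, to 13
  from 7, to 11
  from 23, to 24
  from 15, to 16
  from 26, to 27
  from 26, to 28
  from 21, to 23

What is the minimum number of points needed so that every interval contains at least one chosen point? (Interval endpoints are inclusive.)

6

Sorted: [1,2] [7,11] [8,13] [15,16] [17,18] [21,23] [23,24] [26,27] [26,28]
{[1,2]} hit by 2; {[7,11],[8,13]} hit by 11; {[15,16]} hit by 16; {[17,18]} hit by 18; {[21,23],[23,24]} hit by 23; {[26,27],[26,28]} hit by 27.
Points: 2, 11, 16, 18, 23, 27 (6 total).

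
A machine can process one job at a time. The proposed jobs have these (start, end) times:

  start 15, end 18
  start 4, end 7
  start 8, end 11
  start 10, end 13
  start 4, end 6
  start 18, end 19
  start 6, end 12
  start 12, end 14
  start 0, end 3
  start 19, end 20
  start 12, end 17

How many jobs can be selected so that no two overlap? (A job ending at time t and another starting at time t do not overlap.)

7

Greedy by earliest finish: after sorting by end time, pick each interval compatible with the last pick.
By end time: (0,3), (4,6), (4,7), (8,11), (6,12), (10,13), (12,14), (12,17), (15,18), (18,19), (19,20).
Pick (0,3); next start ≥ 3 → (4,6); next start ≥ 6 → (8,11); next start ≥ 11 → (12,14); next start ≥ 14 → (15,18); next start ≥ 18 → (18,19); next start ≥ 19 → (19,20).
Selected 7 jobs.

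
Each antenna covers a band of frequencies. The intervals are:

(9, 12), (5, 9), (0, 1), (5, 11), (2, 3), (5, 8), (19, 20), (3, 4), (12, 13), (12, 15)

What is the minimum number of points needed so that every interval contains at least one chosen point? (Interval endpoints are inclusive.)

5

By right end: [0,1]  [2,3]  [3,4]  [5,8]  [5,9]  [5,11]  [9,12]  [12,13]  [12,15]  [19,20]
[0,1] uncovered → point at 1; [2,3] uncovered → point at 3; [5,8] uncovered → point at 8; [9,12] uncovered → point at 12; [19,20] uncovered → point at 20.
Points: 1, 3, 8, 12, 20 (5 total).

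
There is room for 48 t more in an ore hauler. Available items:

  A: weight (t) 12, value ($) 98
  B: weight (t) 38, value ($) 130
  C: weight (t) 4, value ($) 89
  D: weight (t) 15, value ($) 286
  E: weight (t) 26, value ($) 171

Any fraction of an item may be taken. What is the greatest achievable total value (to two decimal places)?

584.81

Ratios (sorted): C 22.25, D 19.07, A 8.17, E 6.58, B 3.42
take C (4 @ 89); take D (15 @ 286); take A (12 @ 98); take 17/26 of E → 111.81. Capacity used 48/48.
Total value = 584.81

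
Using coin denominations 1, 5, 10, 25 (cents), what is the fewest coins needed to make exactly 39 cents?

6

39 − 1×25→14 − 1×10→4 − 4×1→0
Total coins = 1 + 1 + 4 = 6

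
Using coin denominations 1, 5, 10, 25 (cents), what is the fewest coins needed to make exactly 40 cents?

3

Use the largest denomination that fits, subtract, and repeat.
40 = 1×25 + 1×10 + 1×5
Total coins = 1 + 1 + 1 = 3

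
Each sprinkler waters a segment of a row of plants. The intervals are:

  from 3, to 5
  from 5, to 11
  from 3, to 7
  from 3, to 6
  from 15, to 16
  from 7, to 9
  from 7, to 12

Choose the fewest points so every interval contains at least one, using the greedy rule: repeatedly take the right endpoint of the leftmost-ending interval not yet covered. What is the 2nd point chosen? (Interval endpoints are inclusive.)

9

Sort by right endpoint; whenever an interval is uncovered, place a point at its right end.
By right end: [3,5]  [3,6]  [3,7]  [7,9]  [5,11]  [7,12]  [15,16]
[3,5] uncovered → point at 5; [7,9] uncovered → point at 9; [15,16] uncovered → point at 16.
Points: 5, 9, 16 (3 total).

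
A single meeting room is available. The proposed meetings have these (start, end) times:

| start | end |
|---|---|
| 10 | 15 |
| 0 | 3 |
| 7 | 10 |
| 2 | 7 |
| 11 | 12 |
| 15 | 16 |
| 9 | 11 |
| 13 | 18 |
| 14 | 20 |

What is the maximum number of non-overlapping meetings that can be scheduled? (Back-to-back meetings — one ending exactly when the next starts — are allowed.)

4

Order by finish time; keep every interval that doesn't clash with the previous kept one.
Sorted by end: (0,3)  (2,7)  (7,10)  (9,11)  (11,12)  (10,15)  (15,16)  (13,18)  (14,20)
take (0,3); take (7,10); skip (9,11); take (11,12); take (15,16); skip (14,20).
Selected 4 meetings.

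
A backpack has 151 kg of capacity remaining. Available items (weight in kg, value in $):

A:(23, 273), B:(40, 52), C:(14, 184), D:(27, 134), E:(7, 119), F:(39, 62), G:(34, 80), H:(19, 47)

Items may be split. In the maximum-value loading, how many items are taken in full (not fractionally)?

Greedy by value/weight ratio, highest first.
Order: E (119/7=17.00) > C (184/14=13.14) > A (273/23=11.87) > D (134/27=4.96) > H (47/19=2.47) > G (80/34=2.35) > F (62/39=1.59) > B (52/40=1.30)
Fill: take E (7 @ 119) → take C (14 @ 184) → take A (23 @ 273) → take D (27 @ 134) → take H (19 @ 47) → take G (34 @ 80) → take 27/39 of F → 42.92; 151/151 used.
6 item(s) taken whole; one partial (take 27/39 of F).

6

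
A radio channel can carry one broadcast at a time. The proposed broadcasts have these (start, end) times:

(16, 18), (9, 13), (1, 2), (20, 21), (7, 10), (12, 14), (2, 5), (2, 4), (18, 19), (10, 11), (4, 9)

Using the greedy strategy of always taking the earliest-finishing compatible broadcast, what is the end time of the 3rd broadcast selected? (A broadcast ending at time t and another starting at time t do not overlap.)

9

Greedy by earliest finish: after sorting by end time, pick each interval compatible with the last pick.
By end time: (1,2), (2,4), (2,5), (4,9), (7,10), (10,11), (9,13), (12,14), (16,18), (18,19), (20,21).
Pick (1,2); next start ≥ 2 → (2,4); next start ≥ 4 → (4,9); next start ≥ 9 → (10,11); next start ≥ 11 → (12,14); next start ≥ 14 → (16,18); next start ≥ 18 → (18,19); next start ≥ 19 → (20,21).
Selected: (1,2) (2,4) (4,9) (10,11) (12,14) (16,18) (18,19) (20,21)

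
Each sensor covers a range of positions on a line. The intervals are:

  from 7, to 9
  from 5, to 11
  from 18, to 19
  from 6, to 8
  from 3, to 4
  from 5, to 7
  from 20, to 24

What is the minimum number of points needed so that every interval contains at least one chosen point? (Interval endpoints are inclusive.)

4

Sort by right endpoint; whenever an interval is uncovered, place a point at its right end.
Sorted: [3,4] [5,7] [6,8] [7,9] [5,11] [18,19] [20,24]
{[3,4]} hit by 4; {[5,7],[6,8],[7,9],[5,11]} hit by 7; {[18,19]} hit by 19; {[20,24]} hit by 24.
Points: 4, 7, 19, 24 (4 total).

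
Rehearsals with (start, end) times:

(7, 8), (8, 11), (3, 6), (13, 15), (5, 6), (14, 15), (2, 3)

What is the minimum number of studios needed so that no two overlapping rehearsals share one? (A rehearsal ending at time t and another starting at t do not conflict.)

Count concurrent intervals with a sweep; the peak is the room count.
Events (time:±→running): 2:+→1 3:-→0 3:+→1 5:+→2 … peak 2.

2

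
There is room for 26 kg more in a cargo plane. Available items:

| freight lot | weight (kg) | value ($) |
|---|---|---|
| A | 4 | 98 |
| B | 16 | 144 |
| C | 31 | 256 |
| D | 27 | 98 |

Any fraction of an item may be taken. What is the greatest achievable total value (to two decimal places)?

Sort by value per unit weight and fill in that order.
Order: A (98/4=24.50) > B (144/16=9.00) > C (256/31=8.26) > D (98/27=3.63)
Fill: take A (4 @ 98) → take B (16 @ 144) → take 6/31 of C → 49.55; 26/26 used.
Total value = 291.55

291.55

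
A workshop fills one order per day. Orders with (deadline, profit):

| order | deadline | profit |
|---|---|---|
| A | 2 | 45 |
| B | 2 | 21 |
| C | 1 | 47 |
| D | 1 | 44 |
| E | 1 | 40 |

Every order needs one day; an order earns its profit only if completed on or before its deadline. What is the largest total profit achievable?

92

Sort by profit descending; place each in the latest free slot ≤ its deadline.
Profit order: C=47 A=45 D=44 E=40 B=21
Assign: C→slot 1, A→slot 2, D skipped, E skipped, B skipped.
Slots: [1:C] [2:A]
Profit = 47 + 45 = 92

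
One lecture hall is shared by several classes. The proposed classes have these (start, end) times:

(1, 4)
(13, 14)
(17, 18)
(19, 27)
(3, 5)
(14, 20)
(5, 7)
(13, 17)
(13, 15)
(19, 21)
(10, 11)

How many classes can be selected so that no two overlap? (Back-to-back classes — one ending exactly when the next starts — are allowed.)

6

By end time: (1,4), (3,5), (5,7), (10,11), (13,14), (13,15), (13,17), (17,18), (14,20), (19,21), (19,27).
Pick (1,4); next start ≥ 4 → (5,7); next start ≥ 7 → (10,11); next start ≥ 11 → (13,14); next start ≥ 14 → (17,18); next start ≥ 18 → (19,21).
Selected 6 classes.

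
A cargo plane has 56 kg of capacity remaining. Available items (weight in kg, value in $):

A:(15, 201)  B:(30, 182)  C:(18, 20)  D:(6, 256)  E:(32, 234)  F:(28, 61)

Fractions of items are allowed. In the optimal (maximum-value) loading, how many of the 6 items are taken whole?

Sort by value per unit weight and fill in that order.
Ratios (sorted): D 42.67, A 13.40, E 7.31, B 6.07, F 2.18, C 1.11
take D (6 @ 256); take A (15 @ 201); take E (32 @ 234); take 3/30 of B → 18.20. Capacity used 56/56.
3 item(s) taken whole; one partial (take 3/30 of B).

3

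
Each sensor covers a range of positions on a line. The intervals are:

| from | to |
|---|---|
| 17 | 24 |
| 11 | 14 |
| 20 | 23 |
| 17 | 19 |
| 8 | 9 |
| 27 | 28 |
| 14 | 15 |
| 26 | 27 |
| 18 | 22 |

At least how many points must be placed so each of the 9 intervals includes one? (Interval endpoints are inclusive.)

5

Sort by right endpoint; whenever an interval is uncovered, place a point at its right end.
Sorted: [8,9] [11,14] [14,15] [17,19] [18,22] [20,23] [17,24] [26,27] [27,28]
{[8,9]} hit by 9; {[11,14],[14,15]} hit by 14; {[17,19],[18,22]} hit by 19; {[20,23],[17,24]} hit by 23; {[26,27],[27,28]} hit by 27.
Points: 9, 14, 19, 23, 27 (5 total).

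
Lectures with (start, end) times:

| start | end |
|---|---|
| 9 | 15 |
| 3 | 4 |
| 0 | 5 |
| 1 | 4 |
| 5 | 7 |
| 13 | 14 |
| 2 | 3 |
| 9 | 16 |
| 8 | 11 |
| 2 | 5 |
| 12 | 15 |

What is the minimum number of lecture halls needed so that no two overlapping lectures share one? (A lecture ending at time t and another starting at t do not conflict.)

Count concurrent intervals with a sweep; the peak is the room count.
starts: [0, 1, 2, 2, 3, 5, 8, 9, 9, 12, 13]
ends:   [3, 4, 4, 5, 5, 7, 11, 14, 15, 15, 16]
s0→1 s1→2 s2→3 s2→4  — peak 4.

4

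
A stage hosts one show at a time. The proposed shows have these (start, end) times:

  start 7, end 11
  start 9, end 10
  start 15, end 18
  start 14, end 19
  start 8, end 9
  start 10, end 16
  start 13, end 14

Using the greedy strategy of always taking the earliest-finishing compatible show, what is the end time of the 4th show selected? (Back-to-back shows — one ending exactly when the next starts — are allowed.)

18

By end time: (8,9), (9,10), (7,11), (13,14), (10,16), (15,18), (14,19).
Pick (8,9); next start ≥ 9 → (9,10); next start ≥ 10 → (13,14); next start ≥ 14 → (15,18).
Selected: (8,9) (9,10) (13,14) (15,18)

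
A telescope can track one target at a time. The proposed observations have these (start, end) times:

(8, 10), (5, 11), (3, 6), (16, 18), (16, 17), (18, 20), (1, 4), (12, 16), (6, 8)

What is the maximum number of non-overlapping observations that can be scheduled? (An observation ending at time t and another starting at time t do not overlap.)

Greedy by earliest finish: after sorting by end time, pick each interval compatible with the last pick.
By end time: (1,4), (3,6), (6,8), (8,10), (5,11), (12,16), (16,17), (16,18), (18,20).
Pick (1,4); next start ≥ 4 → (6,8); next start ≥ 8 → (8,10); next start ≥ 10 → (12,16); next start ≥ 16 → (16,17); next start ≥ 17 → (18,20).
Selected 6 observations.

6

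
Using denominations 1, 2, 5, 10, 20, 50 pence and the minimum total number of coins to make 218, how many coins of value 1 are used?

218 − 4×50→18 − 1×10→8 − 1×5→3 − 1×2→1 − 1×1→0
Count of 1: 1

1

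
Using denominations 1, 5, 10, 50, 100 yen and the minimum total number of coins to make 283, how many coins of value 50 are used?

Use the largest denomination that fits, subtract, and repeat.
283 = 2×100 + 1×50 + 3×10 + 3×1
Count of 50: 1

1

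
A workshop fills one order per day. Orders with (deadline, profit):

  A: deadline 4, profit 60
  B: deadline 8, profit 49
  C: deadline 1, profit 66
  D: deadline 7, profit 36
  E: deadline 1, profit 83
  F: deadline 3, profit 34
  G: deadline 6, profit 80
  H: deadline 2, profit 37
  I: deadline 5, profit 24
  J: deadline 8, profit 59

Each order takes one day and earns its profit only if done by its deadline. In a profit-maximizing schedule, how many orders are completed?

8

Take jobs in profit order; each goes to the latest open slot no later than its deadline.
Profit order: E=83 G=80 C=66 A=60 J=59 B=49 H=37 D=36 F=34 I=24
Assign: E→slot 1, G→slot 6, C skipped, A→slot 4, J→slot 8, B→slot 7, H→slot 2, D→slot 5, F→slot 3, I skipped.
Slots: [1:E] [2:H] [3:F] [4:A] [5:D] [6:G] [7:B] [8:J]
8 of 10 scheduled.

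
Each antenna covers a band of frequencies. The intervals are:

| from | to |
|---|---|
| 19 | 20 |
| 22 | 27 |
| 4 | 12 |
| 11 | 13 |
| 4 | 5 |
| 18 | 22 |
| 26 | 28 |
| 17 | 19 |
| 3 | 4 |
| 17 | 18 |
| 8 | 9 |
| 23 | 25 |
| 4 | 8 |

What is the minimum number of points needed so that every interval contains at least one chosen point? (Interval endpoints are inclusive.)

By right end: [3,4]  [4,5]  [4,8]  [8,9]  [4,12]  [11,13]  [17,18]  [17,19]  [19,20]  [18,22]  [23,25]  [22,27]  [26,28]
[3,4] uncovered → point at 4; [8,9] uncovered → point at 9; [11,13] uncovered → point at 13; [17,18] uncovered → point at 18; [19,20] uncovered → point at 20; [23,25] uncovered → point at 25; [26,28] uncovered → point at 28.
Points: 4, 9, 13, 18, 20, 25, 28 (7 total).

7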